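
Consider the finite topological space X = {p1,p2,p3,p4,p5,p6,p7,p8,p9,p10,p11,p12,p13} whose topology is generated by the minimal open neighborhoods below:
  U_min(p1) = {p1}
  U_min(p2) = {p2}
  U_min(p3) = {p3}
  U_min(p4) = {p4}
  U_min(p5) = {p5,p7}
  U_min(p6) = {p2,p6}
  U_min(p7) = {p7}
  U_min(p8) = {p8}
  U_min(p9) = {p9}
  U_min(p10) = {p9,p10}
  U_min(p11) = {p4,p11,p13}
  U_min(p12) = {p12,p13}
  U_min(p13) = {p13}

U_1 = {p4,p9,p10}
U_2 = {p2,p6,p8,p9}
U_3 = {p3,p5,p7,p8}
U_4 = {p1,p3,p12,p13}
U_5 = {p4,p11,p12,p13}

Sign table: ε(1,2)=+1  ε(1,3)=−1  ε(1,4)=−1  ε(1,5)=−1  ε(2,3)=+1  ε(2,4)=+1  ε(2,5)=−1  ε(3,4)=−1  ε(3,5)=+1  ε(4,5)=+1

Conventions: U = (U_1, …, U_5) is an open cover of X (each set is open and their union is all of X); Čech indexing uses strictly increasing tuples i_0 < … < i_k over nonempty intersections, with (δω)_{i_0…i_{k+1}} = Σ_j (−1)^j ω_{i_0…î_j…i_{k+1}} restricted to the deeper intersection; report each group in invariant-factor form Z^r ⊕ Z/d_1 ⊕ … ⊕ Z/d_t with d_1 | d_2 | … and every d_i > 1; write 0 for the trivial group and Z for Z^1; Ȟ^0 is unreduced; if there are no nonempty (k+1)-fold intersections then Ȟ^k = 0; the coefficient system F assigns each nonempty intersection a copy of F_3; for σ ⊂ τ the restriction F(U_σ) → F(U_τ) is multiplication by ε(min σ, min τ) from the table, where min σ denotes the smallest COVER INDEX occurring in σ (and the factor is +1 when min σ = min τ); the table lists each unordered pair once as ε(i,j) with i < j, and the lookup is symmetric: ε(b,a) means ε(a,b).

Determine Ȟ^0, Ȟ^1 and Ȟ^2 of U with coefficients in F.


nerve simplices:
  U12={p9} U15={p4} U23={p8} U34={p3} U45={p12,p13}
C dims 5,5; δ0: rk_F3 4
degree 0: 5−4−0 = 1 → Ȟ^0 ≅ Z/3
degree 1: 5−0−4 = 1 → Ȟ^1 ≅ Z/3
degree 2: 0−0−0 = 0 → Ȟ^2 ≅ 0

Ȟ^0 = Z/3,  Ȟ^1 = Z/3,  Ȟ^2 = 0


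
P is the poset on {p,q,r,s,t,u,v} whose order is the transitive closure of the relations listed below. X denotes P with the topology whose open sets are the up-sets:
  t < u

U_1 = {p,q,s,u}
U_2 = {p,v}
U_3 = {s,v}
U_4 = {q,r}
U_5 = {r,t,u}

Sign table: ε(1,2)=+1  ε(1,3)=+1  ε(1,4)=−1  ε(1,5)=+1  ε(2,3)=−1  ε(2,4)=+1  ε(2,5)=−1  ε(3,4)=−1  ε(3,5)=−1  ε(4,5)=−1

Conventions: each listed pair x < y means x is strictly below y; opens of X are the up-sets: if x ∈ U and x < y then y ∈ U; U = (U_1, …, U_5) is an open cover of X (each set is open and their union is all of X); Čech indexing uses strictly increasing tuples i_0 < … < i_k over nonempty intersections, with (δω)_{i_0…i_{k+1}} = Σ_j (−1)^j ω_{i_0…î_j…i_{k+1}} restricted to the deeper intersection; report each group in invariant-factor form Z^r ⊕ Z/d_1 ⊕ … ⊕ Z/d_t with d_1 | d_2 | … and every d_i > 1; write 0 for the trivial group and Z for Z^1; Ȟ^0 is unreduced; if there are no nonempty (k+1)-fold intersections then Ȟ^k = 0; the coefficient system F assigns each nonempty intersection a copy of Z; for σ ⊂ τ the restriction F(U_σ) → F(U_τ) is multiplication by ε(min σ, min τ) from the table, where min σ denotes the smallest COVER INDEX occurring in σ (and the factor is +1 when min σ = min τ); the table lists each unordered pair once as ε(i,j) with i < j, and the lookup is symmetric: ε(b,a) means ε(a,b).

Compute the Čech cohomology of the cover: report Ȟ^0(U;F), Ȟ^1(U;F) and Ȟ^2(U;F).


nerve of the cover:
  U12={p} U13={s} U14={q} U15={u} U23={v} U45={r}
C dims 5,6; δ0: rk 5, SNF 1^4·2
Ȟ^0 = (5 − 5) − 0 = 0, so Ȟ^0 ≅ 0
Ȟ^1 = (6 − 0) − 5 = 1 plus torsion [2], so Ȟ^1 ≅ Z ⊕ Z/2
Ȟ^2 = (0 − 0) − 0 = 0, so Ȟ^2 ≅ 0

Ȟ^0 = 0; Ȟ^1 = Z ⊕ Z/2; Ȟ^2 = 0


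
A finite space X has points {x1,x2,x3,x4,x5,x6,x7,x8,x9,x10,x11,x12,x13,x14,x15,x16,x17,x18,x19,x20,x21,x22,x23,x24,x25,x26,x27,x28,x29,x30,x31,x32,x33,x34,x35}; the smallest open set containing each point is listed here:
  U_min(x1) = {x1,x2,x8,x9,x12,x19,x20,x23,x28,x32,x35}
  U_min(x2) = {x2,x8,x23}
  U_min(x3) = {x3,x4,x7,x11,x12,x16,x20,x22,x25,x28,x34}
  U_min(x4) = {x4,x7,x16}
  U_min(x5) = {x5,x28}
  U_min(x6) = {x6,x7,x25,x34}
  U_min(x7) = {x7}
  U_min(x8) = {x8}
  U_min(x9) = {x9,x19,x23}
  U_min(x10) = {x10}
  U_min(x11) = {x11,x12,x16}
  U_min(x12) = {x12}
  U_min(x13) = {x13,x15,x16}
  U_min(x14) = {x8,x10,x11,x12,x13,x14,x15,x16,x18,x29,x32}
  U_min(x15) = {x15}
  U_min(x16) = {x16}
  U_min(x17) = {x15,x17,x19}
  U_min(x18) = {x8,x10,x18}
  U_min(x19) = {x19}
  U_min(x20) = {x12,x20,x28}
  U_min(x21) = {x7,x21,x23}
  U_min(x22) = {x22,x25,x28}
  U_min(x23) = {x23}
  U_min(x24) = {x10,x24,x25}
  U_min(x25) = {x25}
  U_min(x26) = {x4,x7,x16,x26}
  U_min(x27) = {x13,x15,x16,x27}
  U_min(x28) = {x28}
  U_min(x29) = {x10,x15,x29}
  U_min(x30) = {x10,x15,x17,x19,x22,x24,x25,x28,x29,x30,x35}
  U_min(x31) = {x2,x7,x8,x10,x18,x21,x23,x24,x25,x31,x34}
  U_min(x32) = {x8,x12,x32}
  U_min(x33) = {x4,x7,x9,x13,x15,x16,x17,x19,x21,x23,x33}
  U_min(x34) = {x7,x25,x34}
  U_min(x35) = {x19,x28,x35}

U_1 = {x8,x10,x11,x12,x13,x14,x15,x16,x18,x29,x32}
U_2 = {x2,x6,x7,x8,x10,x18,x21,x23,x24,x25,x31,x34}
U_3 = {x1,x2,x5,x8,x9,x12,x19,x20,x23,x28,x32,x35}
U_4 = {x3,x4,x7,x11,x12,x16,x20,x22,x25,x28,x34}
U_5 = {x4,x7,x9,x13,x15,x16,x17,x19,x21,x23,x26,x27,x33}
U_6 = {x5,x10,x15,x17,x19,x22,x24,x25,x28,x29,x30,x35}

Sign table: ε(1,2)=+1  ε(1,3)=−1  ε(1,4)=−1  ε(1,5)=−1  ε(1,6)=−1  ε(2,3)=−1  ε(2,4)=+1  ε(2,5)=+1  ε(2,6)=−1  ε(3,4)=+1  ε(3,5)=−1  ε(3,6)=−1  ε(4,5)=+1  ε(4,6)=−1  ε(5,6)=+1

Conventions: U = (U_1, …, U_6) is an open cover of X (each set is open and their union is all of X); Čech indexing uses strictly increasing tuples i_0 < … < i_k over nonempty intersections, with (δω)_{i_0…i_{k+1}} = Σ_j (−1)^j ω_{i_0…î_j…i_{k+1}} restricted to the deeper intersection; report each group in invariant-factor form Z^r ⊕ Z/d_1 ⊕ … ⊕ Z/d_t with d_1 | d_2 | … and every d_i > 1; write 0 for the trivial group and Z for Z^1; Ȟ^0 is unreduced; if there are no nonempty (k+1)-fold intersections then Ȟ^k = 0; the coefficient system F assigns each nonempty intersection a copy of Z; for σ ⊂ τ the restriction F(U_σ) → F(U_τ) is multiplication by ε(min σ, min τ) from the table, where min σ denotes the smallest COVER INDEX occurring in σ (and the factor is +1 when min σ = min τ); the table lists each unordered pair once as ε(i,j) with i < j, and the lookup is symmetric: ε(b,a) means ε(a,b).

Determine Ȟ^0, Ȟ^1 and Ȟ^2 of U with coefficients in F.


cover nerve:
  U12={x8,x10,x18} U13={x8,x12,x32} U14={x11,x12,x16} U15={x13,x15,x16} U16={x10,x15,x29} U23={x2,x8,x23} U24={x7,x25,x34} U25={x7,x21,x23} U26={x10,x24,x25} U34={x12,x20,x28} U35={x9,x19,x23} U36={x5,x19,x28,x35} U45={x4,x7,x16} U46={x22,x25,x28} U56={x15,x17,x19}
  U123={x8} U126={x10} U134={x12} U145={x16} U156={x15} U235={x23} U245={x7} U246={x25} U346={x28} U356={x19}
C dims 6,15,10; δ0: rk 6, SNF 1^5·2; δ1: rk 9, SNF 1^9
Ȟ^0: (6−6)−0=0 ⇒ 0
Ȟ^1: (15−9)−6=0 plus torsion [2] ⇒ Z/2
Ȟ^2: (10−0)−9=1 ⇒ Z

Ȟ^0 = 0,  Ȟ^1 = Z/2,  Ȟ^2 = Z


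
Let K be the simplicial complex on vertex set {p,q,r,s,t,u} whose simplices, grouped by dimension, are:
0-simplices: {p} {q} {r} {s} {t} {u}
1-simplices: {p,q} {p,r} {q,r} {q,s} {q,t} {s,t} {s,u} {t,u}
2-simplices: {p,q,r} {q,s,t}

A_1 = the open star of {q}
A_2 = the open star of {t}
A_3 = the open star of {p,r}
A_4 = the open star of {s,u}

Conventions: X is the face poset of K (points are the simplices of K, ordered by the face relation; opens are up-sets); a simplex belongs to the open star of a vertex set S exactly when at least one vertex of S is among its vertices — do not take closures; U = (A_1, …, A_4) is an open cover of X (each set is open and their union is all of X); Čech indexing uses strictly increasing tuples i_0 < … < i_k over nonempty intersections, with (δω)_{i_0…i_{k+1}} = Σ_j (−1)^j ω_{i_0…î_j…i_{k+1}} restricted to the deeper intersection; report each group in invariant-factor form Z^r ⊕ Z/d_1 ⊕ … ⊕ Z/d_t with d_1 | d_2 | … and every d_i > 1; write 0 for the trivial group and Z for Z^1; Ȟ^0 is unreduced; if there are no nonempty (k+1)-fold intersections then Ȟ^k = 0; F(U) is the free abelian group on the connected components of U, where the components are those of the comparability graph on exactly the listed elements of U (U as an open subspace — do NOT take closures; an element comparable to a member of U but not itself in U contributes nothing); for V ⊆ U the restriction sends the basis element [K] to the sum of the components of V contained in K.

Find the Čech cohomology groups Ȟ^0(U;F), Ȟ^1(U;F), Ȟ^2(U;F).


intersection data:
  A1={{q},{p,q},{q,r},{q,s},{q,t},{p,q,r},{q,s,t}} A2={{t},{q,t},{s,t},{t,u},{q,s,t}} A3={{p},{r},{p,q},{p,r},{q,r},{p,q,r}} A4={{s},{u},{q,s},{s,t},{s,u},{t,u},{q,s,t}}
  A12={{q,t},{q,s,t}} A13={{p,q},{q,r},{p,q,r}} A14={{q,s},{q,s,t}} A24={{s,t},{t,u},{q,s,t}}
  A124={{q,s,t}}
components per intersection:
  A1: {{q},{p,q},{q,r},{q,s},{q,t},{p,q,r},{q,s,t}}
  A2: {{t},{q,t},{s,t},{t,u},{q,s,t}}
  A3: {{p},{r},{p,q},{p,r},{q,r},{p,q,r}}
  A4: {{s},{u},{q,s},{s,t},{s,u},{t,u},{q,s,t}}
  A12: {{q,t},{q,s,t}}
  A13: {{p,q},{q,r},{p,q,r}}
  A14: {{q,s},{q,s,t}}
  A24: {{s,t},{q,s,t}} {{t,u}}
  A124: {{q,s,t}}
C dims 4,5,1; δ0: rk 3, SNF 1^3; δ1: rk 1, SNF 1^1
Ȟ^0 = (4 − 3) − 0 = 1, so Ȟ^0 ≅ Z
Ȟ^1 = (5 − 1) − 3 = 1, so Ȟ^1 ≅ Z
Ȟ^2 = (1 − 0) − 1 = 0, so Ȟ^2 ≅ 0

Ȟ^0(U;F) ≅ Z, Ȟ^1(U;F) ≅ Z and Ȟ^2(U;F) ≅ 0


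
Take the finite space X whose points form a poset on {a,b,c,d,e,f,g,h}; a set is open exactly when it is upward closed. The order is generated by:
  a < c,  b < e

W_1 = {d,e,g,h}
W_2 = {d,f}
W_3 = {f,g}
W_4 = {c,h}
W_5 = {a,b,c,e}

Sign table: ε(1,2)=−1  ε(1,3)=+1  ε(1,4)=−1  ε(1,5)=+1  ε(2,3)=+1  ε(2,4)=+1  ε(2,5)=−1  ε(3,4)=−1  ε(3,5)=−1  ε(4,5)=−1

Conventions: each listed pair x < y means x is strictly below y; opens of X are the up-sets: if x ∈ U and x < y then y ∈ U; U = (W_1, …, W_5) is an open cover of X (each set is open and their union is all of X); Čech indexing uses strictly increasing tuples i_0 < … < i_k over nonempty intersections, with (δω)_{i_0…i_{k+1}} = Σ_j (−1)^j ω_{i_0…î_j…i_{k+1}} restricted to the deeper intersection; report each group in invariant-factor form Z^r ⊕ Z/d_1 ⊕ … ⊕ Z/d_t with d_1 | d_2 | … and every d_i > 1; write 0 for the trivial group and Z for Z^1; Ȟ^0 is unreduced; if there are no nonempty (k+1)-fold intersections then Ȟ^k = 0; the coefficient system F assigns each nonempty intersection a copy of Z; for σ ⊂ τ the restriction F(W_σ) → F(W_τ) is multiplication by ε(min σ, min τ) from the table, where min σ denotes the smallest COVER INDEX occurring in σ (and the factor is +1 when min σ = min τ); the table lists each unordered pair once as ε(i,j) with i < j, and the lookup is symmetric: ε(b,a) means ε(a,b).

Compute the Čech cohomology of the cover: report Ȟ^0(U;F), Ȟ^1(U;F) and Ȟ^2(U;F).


Ȟ^0(U;F) ≅ 0; Ȟ^1(U;F) ≅ Z ⊕ Z/2; Ȟ^2(U;F) ≅ 0

nonempty overlaps:
  W12={d} W13={g} W14={h} W15={e} W23={f} W45={c}
C dims 5,6; δ0: rk 5, SNF 1^4·2
degree 0: 5−5−0 = 0 → Ȟ^0 ≅ 0
degree 1: 6−0−5 = 1 plus torsion [2] → Ȟ^1 ≅ Z ⊕ Z/2
degree 2: 0−0−0 = 0 → Ȟ^2 ≅ 0


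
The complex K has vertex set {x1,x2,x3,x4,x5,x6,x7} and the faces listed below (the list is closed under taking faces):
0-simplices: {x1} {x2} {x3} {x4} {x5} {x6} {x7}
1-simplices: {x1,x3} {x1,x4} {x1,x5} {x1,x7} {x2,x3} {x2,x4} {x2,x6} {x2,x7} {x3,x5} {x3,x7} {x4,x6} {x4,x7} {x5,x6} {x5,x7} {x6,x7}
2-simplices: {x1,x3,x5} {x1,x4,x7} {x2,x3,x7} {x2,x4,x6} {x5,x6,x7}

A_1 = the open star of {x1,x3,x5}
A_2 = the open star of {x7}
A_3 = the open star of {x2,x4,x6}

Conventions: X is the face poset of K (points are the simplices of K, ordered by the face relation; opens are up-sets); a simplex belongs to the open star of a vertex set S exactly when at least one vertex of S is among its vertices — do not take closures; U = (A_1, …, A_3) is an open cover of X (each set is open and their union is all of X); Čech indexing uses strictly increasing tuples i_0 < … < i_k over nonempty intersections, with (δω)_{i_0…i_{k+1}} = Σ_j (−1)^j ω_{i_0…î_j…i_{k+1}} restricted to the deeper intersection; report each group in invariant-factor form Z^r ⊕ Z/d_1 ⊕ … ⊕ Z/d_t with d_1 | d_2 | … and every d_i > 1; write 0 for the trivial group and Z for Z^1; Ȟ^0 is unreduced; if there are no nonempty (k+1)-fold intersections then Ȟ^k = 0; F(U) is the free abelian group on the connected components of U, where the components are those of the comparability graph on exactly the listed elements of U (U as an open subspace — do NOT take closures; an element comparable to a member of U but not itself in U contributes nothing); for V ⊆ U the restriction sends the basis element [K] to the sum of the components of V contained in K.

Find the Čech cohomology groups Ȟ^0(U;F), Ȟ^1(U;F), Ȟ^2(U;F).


cover nerve:
  A1={{x1},{x3},{x5},{x1,x3},{x1,x4},{x1,x5},{x1,x7},{x2,x3},{x3,x5},{x3,x7},{x5,x6},{x5,x7},{x1,x3,x5},{x1,x4,x7},{x2,x3,x7},{x5,x6,x7}} A2={{x7},{x1,x7},{x2,x7},{x3,x7},{x4,x7},{x5,x7},{x6,x7},{x1,x4,x7},{x2,x3,x7},{x5,x6,x7}} A3={{x2},{x4},{x6},{x1,x4},{x2,x3},{x2,x4},{x2,x6},{x2,x7},{x4,x6},{x4,x7},{x5,x6},{x6,x7},{x1,x4,x7},{x2,x3,x7},{x2,x4,x6},{x5,x6,x7}}
  A12={{x1,x7},{x3,x7},{x5,x7},{x1,x4,x7},{x2,x3,x7},{x5,x6,x7}} A13={{x1,x4},{x2,x3},{x5,x6},{x1,x4,x7},{x2,x3,x7},{x5,x6,x7}} A23={{x2,x7},{x4,x7},{x6,x7},{x1,x4,x7},{x2,x3,x7},{x5,x6,x7}}
  A123={{x1,x4,x7},{x2,x3,x7},{x5,x6,x7}}
components per intersection:
  A1: {{x1},{x3},{x5},{x1,x3},{x1,x4},{x1,x5},{x1,x7},{x2,x3},{x3,x5},{x3,x7},{x5,x6},{x5,x7},{x1,x3,x5},{x1,x4,x7},{x2,x3,x7},{x5,x6,x7}}
  A2: {{x7},{x1,x7},{x2,x7},{x3,x7},{x4,x7},{x5,x7},{x6,x7},{x1,x4,x7},{x2,x3,x7},{x5,x6,x7}}
  A3: {{x2},{x4},{x6},{x1,x4},{x2,x3},{x2,x4},{x2,x6},{x2,x7},{x4,x6},{x4,x7},{x5,x6},{x6,x7},{x1,x4,x7},{x2,x3,x7},{x2,x4,x6},{x5,x6,x7}}
  A12: {{x1,x7},{x1,x4,x7}} {{x3,x7},{x2,x3,x7}} {{x5,x7},{x5,x6,x7}}
  A13: {{x1,x4},{x1,x4,x7}} {{x2,x3},{x2,x3,x7}} {{x5,x6},{x5,x6,x7}}
  A23: {{x2,x7},{x2,x3,x7}} {{x4,x7},{x1,x4,x7}} {{x6,x7},{x5,x6,x7}}
  A123: {{x1,x4,x7}} {{x2,x3,x7}} {{x5,x6,x7}}
C dims 3,9,3; δ0: rk 2, SNF 1^2; δ1: rk 3, SNF 1^3
Ȟ^0: (3−2)−0=1 ⇒ Z
Ȟ^1: (9−3)−2=4 ⇒ Z^4
Ȟ^2: (3−0)−3=0 ⇒ 0

Ȟ^0 = Z; Ȟ^1 = Z^4; Ȟ^2 = 0


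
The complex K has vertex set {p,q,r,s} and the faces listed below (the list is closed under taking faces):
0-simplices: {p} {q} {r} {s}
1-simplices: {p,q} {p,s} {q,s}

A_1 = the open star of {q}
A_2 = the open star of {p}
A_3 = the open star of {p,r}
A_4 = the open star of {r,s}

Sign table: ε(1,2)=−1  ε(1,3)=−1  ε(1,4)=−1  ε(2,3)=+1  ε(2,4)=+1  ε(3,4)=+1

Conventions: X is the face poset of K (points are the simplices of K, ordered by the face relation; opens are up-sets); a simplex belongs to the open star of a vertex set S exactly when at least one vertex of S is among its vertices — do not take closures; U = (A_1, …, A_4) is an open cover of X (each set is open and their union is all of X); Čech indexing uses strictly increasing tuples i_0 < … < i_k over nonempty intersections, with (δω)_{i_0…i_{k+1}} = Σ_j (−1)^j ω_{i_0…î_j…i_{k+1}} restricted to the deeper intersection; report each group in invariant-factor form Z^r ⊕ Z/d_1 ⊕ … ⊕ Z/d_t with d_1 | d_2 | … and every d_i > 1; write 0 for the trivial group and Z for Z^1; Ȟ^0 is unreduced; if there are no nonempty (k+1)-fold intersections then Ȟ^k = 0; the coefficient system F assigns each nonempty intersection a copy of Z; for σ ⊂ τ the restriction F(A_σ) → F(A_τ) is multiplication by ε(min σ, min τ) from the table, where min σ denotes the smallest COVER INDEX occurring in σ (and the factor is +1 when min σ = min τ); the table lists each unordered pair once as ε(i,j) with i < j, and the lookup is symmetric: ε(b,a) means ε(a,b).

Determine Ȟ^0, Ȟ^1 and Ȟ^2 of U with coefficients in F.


Ȟ^0 ≅ Z, Ȟ^1 ≅ Z, Ȟ^2 ≅ 0

nonempty intersections:
  A1={{q},{p,q},{q,s}} A2={{p},{p,q},{p,s}} A3={{p},{r},{p,q},{p,s}} A4={{r},{s},{p,s},{q,s}}
  A12={{p,q}} A13={{p,q}} A14={{q,s}} A23={{p},{p,q},{p,s}} A24={{p,s}} A34={{r},{p,s}}
  A123={{p,q}} A234={{p,s}}
C dims 4,6,2; δ0: rk 3, SNF 1^3; δ1: rk 2, SNF 1^2
Ȟ^0: (4−3)−0=1 ⇒ Z
Ȟ^1: (6−2)−3=1 ⇒ Z
Ȟ^2: (2−0)−2=0 ⇒ 0


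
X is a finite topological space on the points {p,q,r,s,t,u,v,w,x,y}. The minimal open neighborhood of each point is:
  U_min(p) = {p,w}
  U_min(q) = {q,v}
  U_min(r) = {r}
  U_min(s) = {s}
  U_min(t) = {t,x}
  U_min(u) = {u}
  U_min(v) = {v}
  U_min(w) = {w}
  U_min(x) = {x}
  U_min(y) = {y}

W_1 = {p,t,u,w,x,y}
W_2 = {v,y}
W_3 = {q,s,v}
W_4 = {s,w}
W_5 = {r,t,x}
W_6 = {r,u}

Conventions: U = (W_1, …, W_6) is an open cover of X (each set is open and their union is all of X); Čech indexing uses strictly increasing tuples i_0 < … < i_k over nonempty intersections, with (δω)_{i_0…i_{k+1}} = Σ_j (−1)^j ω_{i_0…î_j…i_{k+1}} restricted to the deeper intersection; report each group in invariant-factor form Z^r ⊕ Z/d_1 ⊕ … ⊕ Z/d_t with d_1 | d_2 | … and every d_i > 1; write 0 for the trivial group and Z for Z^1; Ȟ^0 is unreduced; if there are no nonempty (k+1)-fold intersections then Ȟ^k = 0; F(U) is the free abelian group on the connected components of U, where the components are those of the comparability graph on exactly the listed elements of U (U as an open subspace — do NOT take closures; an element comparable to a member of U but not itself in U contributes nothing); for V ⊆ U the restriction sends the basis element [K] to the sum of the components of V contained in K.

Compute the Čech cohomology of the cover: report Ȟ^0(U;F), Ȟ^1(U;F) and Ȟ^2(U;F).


Ȟ^0(U;F) ≅ Z^7,  Ȟ^1(U;F) ≅ 0,  Ȟ^2(U;F) ≅ 0

cover nerve:
  W12={y} W14={w} W15={t,x} W16={u} W23={v} W34={s} W56={r}
components per intersection:
  W1: {p,w} {t,x} {u} {y}
  W2: {v} {y}
  W3: {q,v} {s}
  W4: {s} {w}
  W5: {r} {t,x}
  W6: {r} {u}
  W12: {y}
  W14: {w}
  W15: {t,x}
  W16: {u}
  W23: {v}
  W34: {s}
  W56: {r}
C dims 14,7; δ0: rk 7, SNF 1^7
Ȟ^0: (14−7)−0=7 ⇒ Z^7
Ȟ^1: (7−0)−7=0 ⇒ 0
Ȟ^2: (0−0)−0=0 ⇒ 0


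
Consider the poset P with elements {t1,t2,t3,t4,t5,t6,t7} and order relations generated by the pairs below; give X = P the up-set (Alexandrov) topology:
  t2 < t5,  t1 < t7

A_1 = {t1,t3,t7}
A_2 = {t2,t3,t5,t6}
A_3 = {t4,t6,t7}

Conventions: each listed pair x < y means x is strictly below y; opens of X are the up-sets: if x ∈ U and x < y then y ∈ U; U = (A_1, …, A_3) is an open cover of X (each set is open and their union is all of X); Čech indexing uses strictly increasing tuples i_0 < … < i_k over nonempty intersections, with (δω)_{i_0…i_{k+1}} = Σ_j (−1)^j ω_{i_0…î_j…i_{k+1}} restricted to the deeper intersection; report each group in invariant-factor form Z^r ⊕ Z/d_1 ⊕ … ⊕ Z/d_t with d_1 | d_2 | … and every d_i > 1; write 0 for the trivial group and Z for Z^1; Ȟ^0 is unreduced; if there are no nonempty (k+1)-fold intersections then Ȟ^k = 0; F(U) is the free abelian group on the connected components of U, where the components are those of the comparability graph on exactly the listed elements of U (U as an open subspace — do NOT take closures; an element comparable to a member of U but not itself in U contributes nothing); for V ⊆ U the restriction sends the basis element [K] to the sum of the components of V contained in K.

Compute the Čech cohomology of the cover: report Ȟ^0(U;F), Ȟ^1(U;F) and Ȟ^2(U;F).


nonempty overlaps:
  A12={t3} A13={t7} A23={t6}
components per intersection:
  A1: {t1,t7} {t3}
  A2: {t2,t5} {t3} {t6}
  A3: {t4} {t6} {t7}
  A12: {t3}
  A13: {t7}
  A23: {t6}
C dims 8,3; δ0: rk 3, SNF 1^3
degree 0: 8−3−0 = 5 → Ȟ^0 ≅ Z^5
degree 1: 3−0−3 = 0 → Ȟ^1 ≅ 0
degree 2: 0−0−0 = 0 → Ȟ^2 ≅ 0

Ȟ^0(U;F) ≅ Z^5; Ȟ^1(U;F) ≅ 0; Ȟ^2(U;F) ≅ 0


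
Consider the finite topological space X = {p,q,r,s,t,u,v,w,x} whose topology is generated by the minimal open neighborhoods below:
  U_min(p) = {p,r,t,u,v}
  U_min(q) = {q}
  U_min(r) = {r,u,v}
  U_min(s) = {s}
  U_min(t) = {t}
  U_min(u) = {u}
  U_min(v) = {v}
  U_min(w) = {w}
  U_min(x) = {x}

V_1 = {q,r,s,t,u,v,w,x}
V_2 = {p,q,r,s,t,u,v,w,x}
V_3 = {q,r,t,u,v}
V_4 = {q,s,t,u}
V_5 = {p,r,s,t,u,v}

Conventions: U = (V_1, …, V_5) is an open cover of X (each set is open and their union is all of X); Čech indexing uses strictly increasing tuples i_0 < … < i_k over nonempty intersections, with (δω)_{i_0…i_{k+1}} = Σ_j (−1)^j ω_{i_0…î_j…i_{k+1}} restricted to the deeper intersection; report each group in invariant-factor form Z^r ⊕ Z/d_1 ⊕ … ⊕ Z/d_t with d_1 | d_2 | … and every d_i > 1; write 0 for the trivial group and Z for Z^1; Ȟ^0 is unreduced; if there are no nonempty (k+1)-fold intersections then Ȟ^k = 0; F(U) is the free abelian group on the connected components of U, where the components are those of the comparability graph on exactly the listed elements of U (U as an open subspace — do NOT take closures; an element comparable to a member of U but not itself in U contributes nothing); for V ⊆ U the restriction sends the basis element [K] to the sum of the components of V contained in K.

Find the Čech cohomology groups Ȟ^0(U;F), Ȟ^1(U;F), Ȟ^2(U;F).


nerve simplices:
  V12={q,r,s,t,u,v,w,x} V13={q,r,t,u,v} V14={q,s,t,u} V15={r,s,t,u,v} V23={q,r,t,u,v} V24={q,s,t,u} V25={p,r,s,t,u,v} V34={q,t,u} V35={r,t,u,v} V45={s,t,u}
  V123={q,r,t,u,v} V124={q,s,t,u} V125={r,s,t,u,v} V134={q,t,u} V135={r,t,u,v} V145={s,t,u} V234={q,t,u} V235={r,t,u,v} V245={s,t,u} V345={t,u}
  V1234={q,t,u} V1235={r,t,u,v} V1245={s,t,u} V1345={t,u} V2345={t,u}
  V12345={t,u}
components per intersection:
  V1: {q} {r,u,v} {s} {t} {w} {x}
  V2: {p,r,t,u,v} {q} {s} {w} {x}
  V3: {q} {r,u,v} {t}
  V4: {q} {s} {t} {u}
  V5: {p,r,t,u,v} {s}
  V12: {q} {r,u,v} {s} {t} {w} {x}
  V13: {q} {r,u,v} {t}
  V14: {q} {s} {t} {u}
  V15: {r,u,v} {s} {t}
  V23: {q} {r,u,v} {t}
  V24: {q} {s} {t} {u}
  V25: {p,r,t,u,v} {s}
  V34: {q} {t} {u}
  V35: {r,u,v} {t}
  V45: {s} {t} {u}
  V123: {q} {r,u,v} {t}
  V124: {q} {s} {t} {u}
  V125: {r,u,v} {s} {t}
  V134: {q} {t} {u}
  V135: {r,u,v} {t}
  V145: {s} {t} {u}
  V234: {q} {t} {u}
  V235: {r,u,v} {t}
  V245: {s} {t} {u}
  V345: {t} {u}
  V1234: {q} {t} {u}
  V1235: {r,u,v} {t}
  V1245: {s} {t} {u}
  V1345: {t} {u}
  V2345: {t} {u}
  V12345: {t} {u}
C dims 20,33,28,12; δ0: rk 15, SNF 1^15; δ1: rk 18, SNF 1^18; δ2: rk 10, SNF 1^10
degree 0: 20−15−0 = 5 → Ȟ^0 ≅ Z^5
degree 1: 33−18−15 = 0 → Ȟ^1 ≅ 0
degree 2: 28−10−18 = 0 → Ȟ^2 ≅ 0

Ȟ^0 = Z^5, Ȟ^1 = 0 and Ȟ^2 = 0


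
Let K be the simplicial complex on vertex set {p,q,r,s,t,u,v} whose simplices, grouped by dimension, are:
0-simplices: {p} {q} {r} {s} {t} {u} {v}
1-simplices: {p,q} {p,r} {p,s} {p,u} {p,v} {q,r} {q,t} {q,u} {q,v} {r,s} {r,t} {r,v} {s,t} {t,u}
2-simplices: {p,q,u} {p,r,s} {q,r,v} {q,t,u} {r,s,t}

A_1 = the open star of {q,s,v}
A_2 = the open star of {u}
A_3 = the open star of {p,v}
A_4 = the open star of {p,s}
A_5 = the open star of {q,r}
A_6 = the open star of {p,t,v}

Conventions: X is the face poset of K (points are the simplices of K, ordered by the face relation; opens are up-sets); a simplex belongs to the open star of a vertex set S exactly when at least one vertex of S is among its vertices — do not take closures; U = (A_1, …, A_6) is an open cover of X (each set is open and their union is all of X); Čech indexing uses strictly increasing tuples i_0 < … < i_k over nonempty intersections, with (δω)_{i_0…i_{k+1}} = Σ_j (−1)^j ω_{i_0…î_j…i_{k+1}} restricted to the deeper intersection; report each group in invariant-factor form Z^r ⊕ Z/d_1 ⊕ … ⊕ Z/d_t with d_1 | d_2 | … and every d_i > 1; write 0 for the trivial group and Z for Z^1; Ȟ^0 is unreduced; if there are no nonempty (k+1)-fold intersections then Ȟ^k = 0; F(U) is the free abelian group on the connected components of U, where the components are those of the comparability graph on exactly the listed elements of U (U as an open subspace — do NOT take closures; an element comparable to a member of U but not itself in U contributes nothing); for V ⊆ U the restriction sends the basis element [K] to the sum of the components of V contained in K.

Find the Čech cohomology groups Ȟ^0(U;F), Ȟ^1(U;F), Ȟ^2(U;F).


nonempty intersections:
  A1={{q},{s},{v},{p,q},{p,s},{p,v},{q,r},{q,t},{q,u},{q,v},{r,s},{r,v},{s,t},{p,q,u},{p,r,s},{q,r,v},{q,t,u},{r,s,t}} A2={{u},{p,u},{q,u},{t,u},{p,q,u},{q,t,u}} A3={{p},{v},{p,q},{p,r},{p,s},{p,u},{p,v},{q,v},{r,v},{p,q,u},{p,r,s},{q,r,v}} A4={{p},{s},{p,q},{p,r},{p,s},{p,u},{p,v},{r,s},{s,t},{p,q,u},{p,r,s},{r,s,t}} A5={{q},{r},{p,q},{p,r},{q,r},{q,t},{q,u},{q,v},{r,s},{r,t},{r,v},{p,q,u},{p,r,s},{q,r,v},{q,t,u},{r,s,t}} A6={{p},{t},{v},{p,q},{p,r},{p,s},{p,u},{p,v},{q,t},{q,v},{r,t},{r,v},{s,t},{t,u},{p,q,u},{p,r,s},{q,r,v},{q,t,u},{r,s,t}}
  A12={{q,u},{p,q,u},{q,t,u}} A13={{v},{p,q},{p,s},{p,v},{q,v},{r,v},{p,q,u},{p,r,s},{q,r,v}} A14={{s},{p,q},{p,s},{p,v},{r,s},{s,t},{p,q,u},{p,r,s},{r,s,t}} A15={{q},{p,q},{q,r},{q,t},{q,u},{q,v},{r,s},{r,v},{p,q,u},{p,r,s},{q,r,v},{q,t,u},{r,s,t}} A16={{v},{p,q},{p,s},{p,v},{q,t},{q,v},{r,v},{s,t},{p,q,u},{p,r,s},{q,r,v},{q,t,u},{r,s,t}} A23={{p,u},{p,q,u}} A24={{p,u},{p,q,u}} A25={{q,u},{p,q,u},{q,t,u}} A26={{p,u},{t,u},{p,q,u},{q,t,u}} A34={{p},{p,q},{p,r},{p,s},{p,u},{p,v},{p,q,u},{p,r,s}} A35={{p,q},{p,r},{q,v},{r,v},{p,q,u},{p,r,s},{q,r,v}} A36={{p},{v},{p,q},{p,r},{p,s},{p,u},{p,v},{q,v},{r,v},{p,q,u},{p,r,s},{q,r,v}} A45={{p,q},{p,r},{r,s},{p,q,u},{p,r,s},{r,s,t}} A46={{p},{p,q},{p,r},{p,s},{p,u},{p,v},{s,t},{p,q,u},{p,r,s},{r,s,t}} A56={{p,q},{p,r},{q,t},{q,v},{r,t},{r,v},{p,q,u},{p,r,s},{q,r,v},{q,t,u},{r,s,t}}
  A123={{p,q,u}} A124={{p,q,u}} A125={{q,u},{p,q,u},{q,t,u}} A126={{p,q,u},{q,t,u}} A134={{p,q},{p,s},{p,v},{p,q,u},{p,r,s}} A135={{p,q},{q,v},{r,v},{p,q,u},{p,r,s},{q,r,v}} A136={{v},{p,q},{p,s},{p,v},{q,v},{r,v},{p,q,u},{p,r,s},{q,r,v}} A145={{p,q},{r,s},{p,q,u},{p,r,s},{r,s,t}} A146={{p,q},{p,s},{p,v},{s,t},{p,q,u},{p,r,s},{r,s,t}} A156={{p,q},{q,t},{q,v},{r,v},{p,q,u},{p,r,s},{q,r,v},{q,t,u},{r,s,t}} A234={{p,u},{p,q,u}} A235={{p,q,u}} A236={{p,u},{p,q,u}} A245={{p,q,u}} A246={{p,u},{p,q,u}} A256={{p,q,u},{q,t,u}} A345={{p,q},{p,r},{p,q,u},{p,r,s}} A346={{p},{p,q},{p,r},{p,s},{p,u},{p,v},{p,q,u},{p,r,s}} A356={{p,q},{p,r},{q,v},{r,v},{p,q,u},{p,r,s},{q,r,v}} A456={{p,q},{p,r},{p,q,u},{p,r,s},{r,s,t}}
  A1234={{p,q,u}} A1235={{p,q,u}} A1236={{p,q,u}} A1245={{p,q,u}} A1246={{p,q,u}} A1256={{p,q,u},{q,t,u}} A1345={{p,q},{p,q,u},{p,r,s}} A1346={{p,q},{p,s},{p,v},{p,q,u},{p,r,s}} A1356={{p,q},{q,v},{r,v},{p,q,u},{p,r,s},{q,r,v}} A1456={{p,q},{p,q,u},{p,r,s},{r,s,t}} A2345={{p,q,u}} A2346={{p,u},{p,q,u}} A2356={{p,q,u}} A2456={{p,q,u}} A3456={{p,q},{p,r},{p,q,u},{p,r,s}}
  A12345={{p,q,u}} A12346={{p,q,u}} A12356={{p,q,u}} A12456={{p,q,u}} A13456={{p,q},{p,q,u},{p,r,s}} A23456={{p,q,u}}
  A123456={{p,q,u}}
components per intersection:
  A1: {{q},{v},{p,q},{p,v},{q,r},{q,t},{q,u},{q,v},{r,v},{p,q,u},{q,r,v},{q,t,u}} {{s},{p,s},{r,s},{s,t},{p,r,s},{r,s,t}}
  A2: {{u},{p,u},{q,u},{t,u},{p,q,u},{q,t,u}}
  A3: {{p},{v},{p,q},{p,r},{p,s},{p,u},{p,v},{q,v},{r,v},{p,q,u},{p,r,s},{q,r,v}}
  A4: {{p},{s},{p,q},{p,r},{p,s},{p,u},{p,v},{r,s},{s,t},{p,q,u},{p,r,s},{r,s,t}}
  A5: {{q},{r},{p,q},{p,r},{q,r},{q,t},{q,u},{q,v},{r,s},{r,t},{r,v},{p,q,u},{p,r,s},{q,r,v},{q,t,u},{r,s,t}}
  A6: {{p},{v},{p,q},{p,r},{p,s},{p,u},{p,v},{q,v},{r,v},{p,q,u},{p,r,s},{q,r,v}} {{t},{q,t},{r,t},{s,t},{t,u},{q,t,u},{r,s,t}}
  A12: {{q,u},{p,q,u},{q,t,u}}
  A13: {{v},{p,v},{q,v},{r,v},{q,r,v}} {{p,q},{p,q,u}} {{p,s},{p,r,s}}
  A14: {{s},{p,s},{r,s},{s,t},{p,r,s},{r,s,t}} {{p,q},{p,q,u}} {{p,v}}
  A15: {{q},{p,q},{q,r},{q,t},{q,u},{q,v},{r,v},{p,q,u},{q,r,v},{q,t,u}} {{r,s},{p,r,s},{r,s,t}}
  A16: {{v},{p,v},{q,v},{r,v},{q,r,v}} {{p,q},{p,q,u}} {{p,s},{p,r,s}} {{q,t},{q,t,u}} {{s,t},{r,s,t}}
  A23: {{p,u},{p,q,u}}
  A24: {{p,u},{p,q,u}}
  A25: {{q,u},{p,q,u},{q,t,u}}
  A26: {{p,u},{p,q,u}} {{t,u},{q,t,u}}
  A34: {{p},{p,q},{p,r},{p,s},{p,u},{p,v},{p,q,u},{p,r,s}}
  A35: {{p,q},{p,q,u}} {{p,r},{p,r,s}} {{q,v},{r,v},{q,r,v}}
  A36: {{p},{v},{p,q},{p,r},{p,s},{p,u},{p,v},{q,v},{r,v},{p,q,u},{p,r,s},{q,r,v}}
  A45: {{p,q},{p,q,u}} {{p,r},{r,s},{p,r,s},{r,s,t}}
  A46: {{p},{p,q},{p,r},{p,s},{p,u},{p,v},{p,q,u},{p,r,s}} {{s,t},{r,s,t}}
  A56: {{p,q},{p,q,u}} {{p,r},{p,r,s}} {{q,t},{q,t,u}} {{q,v},{r,v},{q,r,v}} {{r,t},{r,s,t}}
  A123: {{p,q,u}}
  A124: {{p,q,u}}
  A125: {{q,u},{p,q,u},{q,t,u}}
  A126: {{p,q,u}} {{q,t,u}}
  A134: {{p,q},{p,q,u}} {{p,s},{p,r,s}} {{p,v}}
  A135: {{p,q},{p,q,u}} {{q,v},{r,v},{q,r,v}} {{p,r,s}}
  A136: {{v},{p,v},{q,v},{r,v},{q,r,v}} {{p,q},{p,q,u}} {{p,s},{p,r,s}}
  A145: {{p,q},{p,q,u}} {{r,s},{p,r,s},{r,s,t}}
  A146: {{p,q},{p,q,u}} {{p,s},{p,r,s}} {{p,v}} {{s,t},{r,s,t}}
  A156: {{p,q},{p,q,u}} {{q,t},{q,t,u}} {{q,v},{r,v},{q,r,v}} {{p,r,s}} {{r,s,t}}
  A234: {{p,u},{p,q,u}}
  A235: {{p,q,u}}
  A236: {{p,u},{p,q,u}}
  A245: {{p,q,u}}
  A246: {{p,u},{p,q,u}}
  A256: {{p,q,u}} {{q,t,u}}
  A345: {{p,q},{p,q,u}} {{p,r},{p,r,s}}
  A346: {{p},{p,q},{p,r},{p,s},{p,u},{p,v},{p,q,u},{p,r,s}}
  A356: {{p,q},{p,q,u}} {{p,r},{p,r,s}} {{q,v},{r,v},{q,r,v}}
  A456: {{p,q},{p,q,u}} {{p,r},{p,r,s}} {{r,s,t}}
  A1234: {{p,q,u}}
  A1235: {{p,q,u}}
  A1236: {{p,q,u}}
  A1245: {{p,q,u}}
  A1246: {{p,q,u}}
  A1256: {{p,q,u}} {{q,t,u}}
  A1345: {{p,q},{p,q,u}} {{p,r,s}}
  A1346: {{p,q},{p,q,u}} {{p,s},{p,r,s}} {{p,v}}
  A1356: {{p,q},{p,q,u}} {{q,v},{r,v},{q,r,v}} {{p,r,s}}
  A1456: {{p,q},{p,q,u}} {{p,r,s}} {{r,s,t}}
  A2345: {{p,q,u}}
  A2346: {{p,u},{p,q,u}}
  A2356: {{p,q,u}}
  A2456: {{p,q,u}}
  A3456: {{p,q},{p,q,u}} {{p,r},{p,r,s}}
  A12345: {{p,q,u}}
  A12346: {{p,q,u}}
  A12356: {{p,q,u}}
  A12456: {{p,q,u}}
  A13456: {{p,q},{p,q,u}} {{p,r,s}}
  A23456: {{p,q,u}}
  A123456: {{p,q,u}}
C dims 8,33,41,24; δ0: rk 7, SNF 1^7; δ1: rk 23, SNF 1^23; δ2: rk 18, SNF 1^18
Ȟ^0: (8−7)−0=1 ⇒ Z
Ȟ^1: (33−23)−7=3 ⇒ Z^3
Ȟ^2: (41−18)−23=0 ⇒ 0

Ȟ^0 = Z,  Ȟ^1 = Z^3,  Ȟ^2 = 0


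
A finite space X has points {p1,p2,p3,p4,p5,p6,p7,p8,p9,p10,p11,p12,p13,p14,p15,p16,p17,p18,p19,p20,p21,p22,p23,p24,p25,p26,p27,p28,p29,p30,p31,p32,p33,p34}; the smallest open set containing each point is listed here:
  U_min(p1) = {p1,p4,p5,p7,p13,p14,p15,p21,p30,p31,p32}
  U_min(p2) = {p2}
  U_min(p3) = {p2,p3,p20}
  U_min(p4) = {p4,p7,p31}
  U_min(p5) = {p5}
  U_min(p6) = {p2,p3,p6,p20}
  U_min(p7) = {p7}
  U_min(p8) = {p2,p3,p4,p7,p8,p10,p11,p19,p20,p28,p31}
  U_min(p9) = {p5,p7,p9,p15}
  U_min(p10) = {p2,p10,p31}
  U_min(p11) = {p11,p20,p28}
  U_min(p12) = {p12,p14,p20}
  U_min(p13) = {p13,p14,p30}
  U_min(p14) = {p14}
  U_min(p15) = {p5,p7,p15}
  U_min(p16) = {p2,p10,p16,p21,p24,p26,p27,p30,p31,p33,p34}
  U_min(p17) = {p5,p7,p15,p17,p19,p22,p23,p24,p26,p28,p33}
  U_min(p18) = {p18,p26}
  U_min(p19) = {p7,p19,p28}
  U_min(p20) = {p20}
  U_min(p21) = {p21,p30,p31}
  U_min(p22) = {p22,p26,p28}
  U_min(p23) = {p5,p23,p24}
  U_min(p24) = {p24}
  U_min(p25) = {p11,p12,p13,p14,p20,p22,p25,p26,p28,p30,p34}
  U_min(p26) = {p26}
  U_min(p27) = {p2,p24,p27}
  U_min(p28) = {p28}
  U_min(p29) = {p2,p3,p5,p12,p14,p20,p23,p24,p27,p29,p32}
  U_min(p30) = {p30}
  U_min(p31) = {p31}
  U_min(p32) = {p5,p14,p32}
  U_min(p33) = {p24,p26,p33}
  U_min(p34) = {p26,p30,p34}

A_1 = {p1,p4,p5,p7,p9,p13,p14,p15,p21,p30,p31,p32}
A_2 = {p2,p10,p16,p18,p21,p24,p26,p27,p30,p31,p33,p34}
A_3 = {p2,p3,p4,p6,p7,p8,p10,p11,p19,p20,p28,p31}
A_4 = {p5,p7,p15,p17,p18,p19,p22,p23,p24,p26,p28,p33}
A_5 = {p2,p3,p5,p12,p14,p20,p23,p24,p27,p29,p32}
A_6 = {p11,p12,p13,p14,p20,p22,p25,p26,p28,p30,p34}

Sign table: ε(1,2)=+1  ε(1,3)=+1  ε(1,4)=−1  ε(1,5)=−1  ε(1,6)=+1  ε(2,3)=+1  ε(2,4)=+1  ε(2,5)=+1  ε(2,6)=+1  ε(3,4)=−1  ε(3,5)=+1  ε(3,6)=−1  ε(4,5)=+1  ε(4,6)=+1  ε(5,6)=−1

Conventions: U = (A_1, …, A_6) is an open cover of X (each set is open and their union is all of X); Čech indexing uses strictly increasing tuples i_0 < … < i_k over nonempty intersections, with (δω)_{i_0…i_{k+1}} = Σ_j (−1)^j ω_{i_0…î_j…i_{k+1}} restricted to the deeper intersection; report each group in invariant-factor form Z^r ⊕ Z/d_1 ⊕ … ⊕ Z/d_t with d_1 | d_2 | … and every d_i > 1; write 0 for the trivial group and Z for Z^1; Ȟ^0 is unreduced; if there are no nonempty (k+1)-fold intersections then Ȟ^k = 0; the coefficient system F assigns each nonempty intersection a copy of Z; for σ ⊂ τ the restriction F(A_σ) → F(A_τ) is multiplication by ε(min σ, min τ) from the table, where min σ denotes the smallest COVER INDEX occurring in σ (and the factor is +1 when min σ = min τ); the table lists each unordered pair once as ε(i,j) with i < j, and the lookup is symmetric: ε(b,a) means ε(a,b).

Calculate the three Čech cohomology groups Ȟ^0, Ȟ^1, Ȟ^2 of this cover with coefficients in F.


Ȟ^0(U;F) ≅ 0,  Ȟ^1(U;F) ≅ Z/2,  Ȟ^2(U;F) ≅ Z

nerve simplices:
  A12={p21,p30,p31} A13={p4,p7,p31} A14={p5,p7,p15} A15={p5,p14,p32} A16={p13,p14,p30} A23={p2,p10,p31} A24={p18,p24,p26,p33} A25={p2,p24,p27} A26={p26,p30,p34} A34={p7,p19,p28} A35={p2,p3,p20} A36={p11,p20,p28} A45={p5,p23,p24} A46={p22,p26,p28} A56={p12,p14,p20}
  A123={p31} A126={p30} A134={p7} A145={p5} A156={p14} A235={p2} A245={p24} A246={p26} A346={p28} A356={p20}
C dims 6,15,10; δ0: rk 6, SNF 1^5·2; δ1: rk 9, SNF 1^9
degree 0: 6−6−0 = 0 → Ȟ^0 ≅ 0
degree 1: 15−9−6 = 0 plus torsion [2] → Ȟ^1 ≅ Z/2
degree 2: 10−0−9 = 1 → Ȟ^2 ≅ Z


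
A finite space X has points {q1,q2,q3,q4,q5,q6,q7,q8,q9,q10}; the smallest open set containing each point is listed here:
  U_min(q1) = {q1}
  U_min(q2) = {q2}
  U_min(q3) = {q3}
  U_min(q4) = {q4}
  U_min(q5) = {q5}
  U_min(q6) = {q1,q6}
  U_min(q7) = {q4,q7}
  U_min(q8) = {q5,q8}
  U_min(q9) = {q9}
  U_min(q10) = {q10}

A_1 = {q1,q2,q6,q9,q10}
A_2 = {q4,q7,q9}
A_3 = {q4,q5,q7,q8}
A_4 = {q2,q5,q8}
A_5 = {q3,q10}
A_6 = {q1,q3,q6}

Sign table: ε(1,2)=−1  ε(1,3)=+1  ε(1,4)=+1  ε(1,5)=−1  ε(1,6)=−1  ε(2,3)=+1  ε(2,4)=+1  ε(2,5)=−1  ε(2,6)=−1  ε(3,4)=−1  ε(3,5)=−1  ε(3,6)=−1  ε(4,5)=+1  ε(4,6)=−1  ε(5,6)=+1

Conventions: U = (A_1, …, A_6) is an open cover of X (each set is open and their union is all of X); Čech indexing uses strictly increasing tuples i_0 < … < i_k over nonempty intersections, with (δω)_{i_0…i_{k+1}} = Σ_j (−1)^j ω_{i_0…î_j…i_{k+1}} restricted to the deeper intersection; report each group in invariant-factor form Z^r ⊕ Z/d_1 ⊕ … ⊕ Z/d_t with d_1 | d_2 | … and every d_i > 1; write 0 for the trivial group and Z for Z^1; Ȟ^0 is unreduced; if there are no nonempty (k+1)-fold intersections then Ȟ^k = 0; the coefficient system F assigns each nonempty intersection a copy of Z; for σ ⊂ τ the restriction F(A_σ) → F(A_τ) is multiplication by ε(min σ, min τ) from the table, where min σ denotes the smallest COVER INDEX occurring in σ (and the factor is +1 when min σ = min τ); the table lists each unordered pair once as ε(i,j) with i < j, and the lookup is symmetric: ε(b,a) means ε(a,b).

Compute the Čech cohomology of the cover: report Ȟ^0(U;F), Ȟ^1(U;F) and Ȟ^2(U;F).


Ȟ^0(U;F) ≅ Z,  Ȟ^1(U;F) ≅ Z^2,  Ȟ^2(U;F) ≅ 0

cover nerve:
  A12={q9} A14={q2} A15={q10} A16={q1,q6} A23={q4,q7} A34={q5,q8} A56={q3}
C dims 6,7; δ0: rk 5, SNF 1^5
Ȟ^0: (6−5)−0=1 ⇒ Z
Ȟ^1: (7−0)−5=2 ⇒ Z^2
Ȟ^2: (0−0)−0=0 ⇒ 0


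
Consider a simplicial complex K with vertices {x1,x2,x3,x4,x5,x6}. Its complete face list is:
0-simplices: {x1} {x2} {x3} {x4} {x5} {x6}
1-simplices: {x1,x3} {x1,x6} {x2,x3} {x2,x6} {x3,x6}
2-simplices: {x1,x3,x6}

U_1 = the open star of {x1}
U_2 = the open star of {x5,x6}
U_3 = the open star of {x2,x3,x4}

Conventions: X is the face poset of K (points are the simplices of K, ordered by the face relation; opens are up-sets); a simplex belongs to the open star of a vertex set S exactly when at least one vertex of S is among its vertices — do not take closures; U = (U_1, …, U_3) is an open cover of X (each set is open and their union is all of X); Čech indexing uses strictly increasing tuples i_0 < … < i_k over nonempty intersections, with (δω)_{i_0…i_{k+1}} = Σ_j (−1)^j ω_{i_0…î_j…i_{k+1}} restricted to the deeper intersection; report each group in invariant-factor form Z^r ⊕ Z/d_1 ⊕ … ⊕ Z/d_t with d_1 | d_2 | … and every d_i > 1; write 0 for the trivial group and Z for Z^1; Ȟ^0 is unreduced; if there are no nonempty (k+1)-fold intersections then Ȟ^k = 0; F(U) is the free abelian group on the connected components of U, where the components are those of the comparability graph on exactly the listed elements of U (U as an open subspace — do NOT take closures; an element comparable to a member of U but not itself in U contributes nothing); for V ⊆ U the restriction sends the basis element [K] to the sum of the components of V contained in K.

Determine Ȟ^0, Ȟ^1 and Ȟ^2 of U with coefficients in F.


Ȟ^0(U;F) ≅ Z^3, Ȟ^1(U;F) ≅ Z and Ȟ^2(U;F) ≅ 0

nerve simplices:
  U1={{x1},{x1,x3},{x1,x6},{x1,x3,x6}} U2={{x5},{x6},{x1,x6},{x2,x6},{x3,x6},{x1,x3,x6}} U3={{x2},{x3},{x4},{x1,x3},{x2,x3},{x2,x6},{x3,x6},{x1,x3,x6}}
  U12={{x1,x6},{x1,x3,x6}} U13={{x1,x3},{x1,x3,x6}} U23={{x2,x6},{x3,x6},{x1,x3,x6}}
  U123={{x1,x3,x6}}
components per intersection:
  U1: {{x1},{x1,x3},{x1,x6},{x1,x3,x6}}
  U2: {{x5}} {{x6},{x1,x6},{x2,x6},{x3,x6},{x1,x3,x6}}
  U3: {{x2},{x3},{x1,x3},{x2,x3},{x2,x6},{x3,x6},{x1,x3,x6}} {{x4}}
  U12: {{x1,x6},{x1,x3,x6}}
  U13: {{x1,x3},{x1,x3,x6}}
  U23: {{x2,x6}} {{x3,x6},{x1,x3,x6}}
  U123: {{x1,x3,x6}}
C dims 5,4,1; δ0: rk 2, SNF 1^2; δ1: rk 1, SNF 1^1
degree 0: 5−2−0 = 3 → Ȟ^0 ≅ Z^3
degree 1: 4−1−2 = 1 → Ȟ^1 ≅ Z
degree 2: 1−0−1 = 0 → Ȟ^2 ≅ 0


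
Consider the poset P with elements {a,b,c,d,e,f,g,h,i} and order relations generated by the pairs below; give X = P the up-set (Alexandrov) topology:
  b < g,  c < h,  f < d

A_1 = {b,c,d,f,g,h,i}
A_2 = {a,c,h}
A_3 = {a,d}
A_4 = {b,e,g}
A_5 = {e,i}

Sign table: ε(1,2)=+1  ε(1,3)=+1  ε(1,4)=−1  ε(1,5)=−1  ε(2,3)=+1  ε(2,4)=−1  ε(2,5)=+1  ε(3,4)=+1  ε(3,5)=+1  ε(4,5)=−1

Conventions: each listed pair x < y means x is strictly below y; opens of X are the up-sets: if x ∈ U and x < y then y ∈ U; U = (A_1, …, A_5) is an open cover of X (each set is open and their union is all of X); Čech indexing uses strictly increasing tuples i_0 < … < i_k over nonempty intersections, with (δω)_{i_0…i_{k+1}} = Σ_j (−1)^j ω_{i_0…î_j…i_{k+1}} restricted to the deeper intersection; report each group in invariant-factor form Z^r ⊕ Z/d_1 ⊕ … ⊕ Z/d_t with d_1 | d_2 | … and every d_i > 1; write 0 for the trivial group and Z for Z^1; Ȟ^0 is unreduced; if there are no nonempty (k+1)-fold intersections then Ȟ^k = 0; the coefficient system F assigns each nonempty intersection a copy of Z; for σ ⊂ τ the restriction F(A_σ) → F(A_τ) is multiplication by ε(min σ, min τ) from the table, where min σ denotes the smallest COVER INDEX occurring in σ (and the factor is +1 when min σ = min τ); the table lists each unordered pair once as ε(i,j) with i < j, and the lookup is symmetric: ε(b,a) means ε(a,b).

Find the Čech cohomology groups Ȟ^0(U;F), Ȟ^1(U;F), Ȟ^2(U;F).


Ȟ^0(U;F) ≅ 0, Ȟ^1(U;F) ≅ Z ⊕ Z/2, Ȟ^2(U;F) ≅ 0

nerve simplices:
  A12={c,h} A13={d} A14={b,g} A15={i} A23={a} A45={e}
C dims 5,6; δ0: rk 5, SNF 1^4·2
degree 0: 5−5−0 = 0 → Ȟ^0 ≅ 0
degree 1: 6−0−5 = 1 plus torsion [2] → Ȟ^1 ≅ Z ⊕ Z/2
degree 2: 0−0−0 = 0 → Ȟ^2 ≅ 0


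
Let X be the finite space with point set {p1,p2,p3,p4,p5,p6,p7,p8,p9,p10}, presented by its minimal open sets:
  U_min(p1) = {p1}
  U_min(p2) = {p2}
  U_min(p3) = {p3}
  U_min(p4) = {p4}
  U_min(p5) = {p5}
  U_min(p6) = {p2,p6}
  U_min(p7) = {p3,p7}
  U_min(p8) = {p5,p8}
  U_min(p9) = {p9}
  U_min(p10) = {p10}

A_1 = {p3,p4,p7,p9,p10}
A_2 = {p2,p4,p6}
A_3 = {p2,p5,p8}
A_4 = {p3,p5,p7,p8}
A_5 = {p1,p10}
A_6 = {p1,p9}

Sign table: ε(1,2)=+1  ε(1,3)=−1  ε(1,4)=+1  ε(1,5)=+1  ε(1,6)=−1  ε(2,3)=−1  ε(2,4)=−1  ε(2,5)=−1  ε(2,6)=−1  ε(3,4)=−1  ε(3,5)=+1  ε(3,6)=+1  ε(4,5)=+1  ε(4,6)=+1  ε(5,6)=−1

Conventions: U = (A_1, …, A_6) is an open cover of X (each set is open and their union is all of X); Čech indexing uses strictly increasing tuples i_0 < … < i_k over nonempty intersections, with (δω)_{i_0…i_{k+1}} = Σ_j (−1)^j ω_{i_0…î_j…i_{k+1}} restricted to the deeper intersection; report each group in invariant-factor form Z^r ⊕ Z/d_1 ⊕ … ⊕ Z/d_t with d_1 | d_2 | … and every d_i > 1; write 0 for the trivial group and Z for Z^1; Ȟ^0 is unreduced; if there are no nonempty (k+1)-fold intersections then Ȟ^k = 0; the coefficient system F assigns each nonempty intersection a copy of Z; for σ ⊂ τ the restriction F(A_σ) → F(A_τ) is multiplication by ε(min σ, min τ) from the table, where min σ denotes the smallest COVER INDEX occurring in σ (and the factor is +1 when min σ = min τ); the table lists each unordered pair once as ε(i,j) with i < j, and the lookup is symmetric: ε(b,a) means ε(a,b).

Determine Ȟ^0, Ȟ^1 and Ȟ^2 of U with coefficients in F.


Ȟ^0 = Z,  Ȟ^1 = Z^2,  Ȟ^2 = 0

nonempty overlaps:
  A12={p4} A14={p3,p7} A15={p10} A16={p9} A23={p2} A34={p5,p8} A56={p1}
C dims 6,7; δ0: rk 5, SNF 1^5
degree 0: 6−5−0 = 1 → Ȟ^0 ≅ Z
degree 1: 7−0−5 = 2 → Ȟ^1 ≅ Z^2
degree 2: 0−0−0 = 0 → Ȟ^2 ≅ 0
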